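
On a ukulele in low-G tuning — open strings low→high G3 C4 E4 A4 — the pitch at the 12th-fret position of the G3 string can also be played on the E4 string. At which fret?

Fret 12 on G3 is MIDI 55 + 12 = 67 (G4). On the E4 string (open MIDI 64), that pitch is 67 − 64 = fret 3.

3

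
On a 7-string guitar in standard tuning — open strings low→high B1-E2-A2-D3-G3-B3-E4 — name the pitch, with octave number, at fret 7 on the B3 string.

F#4

Each fret is one semitone, so B3 + 7 = F#4.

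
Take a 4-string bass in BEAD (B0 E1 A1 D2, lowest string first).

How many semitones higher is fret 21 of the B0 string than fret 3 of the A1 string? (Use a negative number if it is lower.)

B0 at fret 21 → G#2 (MIDI 44); A1 at fret 3 → C2 (MIDI 36).
44 − 36 = 8, so the two pitches are 8 semitones apart.

8 semitones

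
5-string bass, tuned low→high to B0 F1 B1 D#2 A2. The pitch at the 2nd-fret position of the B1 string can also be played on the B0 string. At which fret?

14

B1 at fret 2 is B1 + 2 semitones = C#2.
The open B0 string is 12 semitones below the open B1, so the same pitch on the B0 string lies at fret 2 + 12 = 14.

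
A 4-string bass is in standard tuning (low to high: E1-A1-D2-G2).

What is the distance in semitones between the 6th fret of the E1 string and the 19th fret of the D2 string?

23 semitones

E1 at fret 6 → A♯1 (MIDI 34); D2 at fret 19 → A3 (MIDI 57).
34 − 57 = -23, so the two pitches are 23 semitones apart, with A3 the higher.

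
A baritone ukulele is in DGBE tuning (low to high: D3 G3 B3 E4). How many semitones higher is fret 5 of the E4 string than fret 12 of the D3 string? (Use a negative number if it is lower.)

7 semitones

E4 at fret 5 → A4 (MIDI 69); D3 at fret 12 → D4 (MIDI 62).
69 − 62 = 7, so the two pitches are 7 semitones apart.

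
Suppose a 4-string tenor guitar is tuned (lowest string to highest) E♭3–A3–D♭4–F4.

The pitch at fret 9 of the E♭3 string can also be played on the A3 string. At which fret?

Fret 9 on E♭3 is MIDI 51 + 9 = 60 (C4). On the A3 string (open MIDI 57), that pitch is 60 − 57 = fret 3.

3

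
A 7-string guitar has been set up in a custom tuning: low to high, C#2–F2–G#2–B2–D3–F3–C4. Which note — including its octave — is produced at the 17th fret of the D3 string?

D3 is MIDI 50. Adding 17 gives 67, which is G4.

G4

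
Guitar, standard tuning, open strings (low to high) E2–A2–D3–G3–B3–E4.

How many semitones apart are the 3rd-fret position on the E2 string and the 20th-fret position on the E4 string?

41 semitones

E2 at fret 3 → G2 (MIDI 43); E4 at fret 20 → C6 (MIDI 84).
43 − 84 = -41, so the two pitches are 41 semitones apart, with C6 the higher.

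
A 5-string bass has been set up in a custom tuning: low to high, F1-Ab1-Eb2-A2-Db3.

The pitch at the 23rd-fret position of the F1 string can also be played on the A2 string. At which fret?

7

Fret 23 on F1 is MIDI 29 + 23 = 52 (E3). On the A2 string (open MIDI 45), that pitch is 52 − 45 = fret 7.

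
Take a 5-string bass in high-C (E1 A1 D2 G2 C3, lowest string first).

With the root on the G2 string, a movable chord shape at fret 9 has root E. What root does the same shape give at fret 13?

Moving from fret 9 to fret 13 shifts the root by 4 semitones.
E up 4 semitones is G♯.

G♯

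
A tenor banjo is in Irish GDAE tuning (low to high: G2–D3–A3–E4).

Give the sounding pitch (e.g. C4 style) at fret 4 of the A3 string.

The open A3 string plus 4 semitones: A–A#–B–C–C#.
The walk passes from B into C once, so the octave number goes from 3 to 4.

C♯4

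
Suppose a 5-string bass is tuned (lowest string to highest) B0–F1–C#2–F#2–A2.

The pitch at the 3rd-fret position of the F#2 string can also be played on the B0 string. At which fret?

F#2 at fret 3 is F#2 + 3 semitones = A2.
The open B0 string is 19 semitones below the open F#2, so the same pitch on the B0 string lies at fret 3 + 19 = 22.

22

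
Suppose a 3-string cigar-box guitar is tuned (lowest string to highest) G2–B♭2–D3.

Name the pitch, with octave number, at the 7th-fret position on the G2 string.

G2 is MIDI 43. Adding 7 gives 50, which is D3.

D3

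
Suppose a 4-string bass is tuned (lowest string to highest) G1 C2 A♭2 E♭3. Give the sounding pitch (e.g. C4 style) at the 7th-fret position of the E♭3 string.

B♭3

E♭3 is MIDI 51. Adding 7 gives 58, which is B♭3.
(Equivalently spelled A♯3.)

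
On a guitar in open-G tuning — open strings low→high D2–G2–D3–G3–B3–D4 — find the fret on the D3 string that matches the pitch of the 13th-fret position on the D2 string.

1

D2 at fret 13 is D2 + 13 semitones = D#3.
The open D3 string is 12 semitones above the open D2, so the same pitch on the D3 string lies at fret 13 − 12 = 1.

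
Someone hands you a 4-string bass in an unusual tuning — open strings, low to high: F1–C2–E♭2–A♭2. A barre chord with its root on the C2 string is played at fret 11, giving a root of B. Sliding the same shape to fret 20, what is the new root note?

Moving from fret 11 to fret 20 shifts the root by 9 semitones.
B up 9 semitones is A♭.

A♭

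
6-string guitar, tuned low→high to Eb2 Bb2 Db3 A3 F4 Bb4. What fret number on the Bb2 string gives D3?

4

D3 is 4 semitones above the open Bb2 (Bb–B–C–Db–D), so it sits at fret 4.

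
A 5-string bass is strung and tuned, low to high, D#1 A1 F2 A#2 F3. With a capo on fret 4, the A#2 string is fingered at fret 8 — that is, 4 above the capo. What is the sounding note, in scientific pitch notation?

F#3

The capo raises the open A#2 by 4 semitones to D3; fretting 4 more gives A#2 + 4 + 4 = A#2 + 8 semitones = F#3.
(Also written Gb.)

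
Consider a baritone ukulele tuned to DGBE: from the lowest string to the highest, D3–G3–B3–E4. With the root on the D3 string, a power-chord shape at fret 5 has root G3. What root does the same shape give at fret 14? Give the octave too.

Moving from fret 5 to fret 14 shifts the root by 9 semitones.
G3 up 9 semitones is E4.

E4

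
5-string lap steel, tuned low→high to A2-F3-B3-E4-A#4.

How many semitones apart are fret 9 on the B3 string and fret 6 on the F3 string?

9 semitones

B3 at fret 9 → G#4 (MIDI 68); F3 at fret 6 → B3 (MIDI 59).
68 − 59 = 9, so the two pitches are 9 semitones apart, with G#4 the higher.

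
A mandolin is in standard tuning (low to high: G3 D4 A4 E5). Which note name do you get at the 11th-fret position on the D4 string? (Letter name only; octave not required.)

The open D4 string plus 11 semitones: D–D#–E–F–…–B–C–C#.

C♯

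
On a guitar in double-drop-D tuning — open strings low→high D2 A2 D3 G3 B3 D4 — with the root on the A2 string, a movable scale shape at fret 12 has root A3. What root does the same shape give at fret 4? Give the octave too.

C#3

Moving from fret 12 to fret 4 shifts the root by -8 semitones.
A3 down 8 semitones is C#3.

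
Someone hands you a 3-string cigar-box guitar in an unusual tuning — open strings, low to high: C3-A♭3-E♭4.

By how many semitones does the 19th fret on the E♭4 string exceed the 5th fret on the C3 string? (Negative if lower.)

29 semitones

E♭4 at fret 19 → B♭5 (MIDI 82); C3 at fret 5 → F3 (MIDI 53).
82 − 53 = 29, so the two pitches are 29 semitones apart.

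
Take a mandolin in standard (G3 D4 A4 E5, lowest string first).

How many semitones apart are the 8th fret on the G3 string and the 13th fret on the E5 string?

26 semitones

G3 at fret 8 → D#4 (MIDI 63); E5 at fret 13 → F6 (MIDI 89).
63 − 89 = -26, so the two pitches are 26 semitones apart, with F6 the higher.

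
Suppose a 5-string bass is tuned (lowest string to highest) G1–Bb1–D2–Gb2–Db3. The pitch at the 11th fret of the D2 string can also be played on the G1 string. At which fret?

18

D2 at fret 11 is D2 + 11 semitones = Db3.
The open G1 string is 7 semitones below the open D2, so the same pitch on the G1 string lies at fret 11 + 7 = 18.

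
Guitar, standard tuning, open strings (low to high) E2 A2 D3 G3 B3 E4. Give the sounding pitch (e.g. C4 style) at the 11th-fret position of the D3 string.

D3 is MIDI 50. Adding 11 gives 61, which is C#4.

C#4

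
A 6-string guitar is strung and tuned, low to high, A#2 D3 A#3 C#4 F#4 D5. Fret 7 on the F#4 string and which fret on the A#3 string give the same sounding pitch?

F#4 at fret 7 is F#4 + 7 semitones = C#5.
The open A#3 string is 8 semitones below the open F#4, so the same pitch on the A#3 string lies at fret 7 + 8 = 15.

15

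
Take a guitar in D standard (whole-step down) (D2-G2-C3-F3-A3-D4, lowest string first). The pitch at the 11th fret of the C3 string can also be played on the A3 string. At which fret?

C3 at fret 11 is C3 + 11 semitones = B3.
The open A3 string is 9 semitones above the open C3, so the same pitch on the A3 string lies at fret 11 − 9 = 2.

2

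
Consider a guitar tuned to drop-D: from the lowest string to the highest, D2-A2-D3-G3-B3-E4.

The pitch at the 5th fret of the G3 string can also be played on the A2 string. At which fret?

15

Fret 5 on G3 is MIDI 55 + 5 = 60 (C4). On the A2 string (open MIDI 45), that pitch is 60 − 45 = fret 15.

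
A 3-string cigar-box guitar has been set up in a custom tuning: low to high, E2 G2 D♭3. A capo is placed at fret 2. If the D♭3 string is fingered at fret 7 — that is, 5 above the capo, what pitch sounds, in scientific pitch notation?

A♭3

The capo raises the open D♭3 by 2 semitones to E♭3; fretting 5 more gives D♭3 + 2 + 5 = D♭3 + 7 semitones = A♭3.
(Also written G♯.)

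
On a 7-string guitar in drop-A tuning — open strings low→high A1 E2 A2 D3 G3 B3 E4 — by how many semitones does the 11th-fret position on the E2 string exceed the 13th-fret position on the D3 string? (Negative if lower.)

-12 semitones

E2 at fret 11 → D#3 (MIDI 51); D3 at fret 13 → D#4 (MIDI 63).
51 − 63 = -12, so the two pitches are 12 semitones apart.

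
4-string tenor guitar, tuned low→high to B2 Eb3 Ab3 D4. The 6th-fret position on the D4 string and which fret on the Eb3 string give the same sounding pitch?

Fret 6 on D4 is MIDI 62 + 6 = 68 (Ab4). On the Eb3 string (open MIDI 51), that pitch is 68 − 51 = fret 17.

17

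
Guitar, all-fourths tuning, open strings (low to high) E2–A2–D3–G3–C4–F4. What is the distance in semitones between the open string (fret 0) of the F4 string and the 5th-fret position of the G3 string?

5 semitones

F4 at fret 0 → F4 (MIDI 65); G3 at fret 5 → C4 (MIDI 60).
65 − 60 = 5, so the two pitches are 5 semitones apart, with F4 the higher.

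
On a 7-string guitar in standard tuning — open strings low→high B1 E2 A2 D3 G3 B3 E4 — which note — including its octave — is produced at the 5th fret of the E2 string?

E2 is MIDI 40. Adding 5 gives 45, which is A2.

A2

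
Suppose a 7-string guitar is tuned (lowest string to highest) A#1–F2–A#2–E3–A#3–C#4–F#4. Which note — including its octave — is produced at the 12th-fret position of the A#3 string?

A#3 is MIDI 58. Adding 12 gives 70, which is A#4.
(Equivalently spelled Bb4.)

A#4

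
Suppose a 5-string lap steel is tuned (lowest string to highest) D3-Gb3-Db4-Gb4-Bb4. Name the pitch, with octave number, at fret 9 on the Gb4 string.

Eb5

The open Gb4 string plus 9 semitones: Gb–G–Ab–A–Bb–B–C–Db–D–Eb.
The walk passes from B into C once, so the octave number goes from 4 to 5.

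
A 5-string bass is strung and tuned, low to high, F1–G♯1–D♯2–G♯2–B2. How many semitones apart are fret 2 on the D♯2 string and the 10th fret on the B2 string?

D♯2 at fret 2 → F2 (MIDI 41); B2 at fret 10 → A3 (MIDI 57).
41 − 57 = -16, so the two pitches are 16 semitones apart, with A3 the higher.

16 semitones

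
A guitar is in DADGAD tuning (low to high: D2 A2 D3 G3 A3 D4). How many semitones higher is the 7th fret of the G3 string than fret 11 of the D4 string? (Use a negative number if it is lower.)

G3 at fret 7 → D4 (MIDI 62); D4 at fret 11 → C♯5 (MIDI 73).
62 − 73 = -11, so the two pitches are 11 semitones apart.

-11 semitones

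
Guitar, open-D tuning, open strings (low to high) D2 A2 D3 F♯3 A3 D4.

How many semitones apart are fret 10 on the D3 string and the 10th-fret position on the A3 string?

D3 at fret 10 → C4 (MIDI 60); A3 at fret 10 → G4 (MIDI 67).
60 − 67 = -7, so the two pitches are 7 semitones apart, with G4 the higher.

7 semitones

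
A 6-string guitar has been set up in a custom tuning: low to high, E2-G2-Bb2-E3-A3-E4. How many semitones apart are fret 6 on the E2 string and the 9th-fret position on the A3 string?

20 semitones

E2 at fret 6 → Bb2 (MIDI 46); A3 at fret 9 → Gb4 (MIDI 66).
46 − 66 = -20, so the two pitches are 20 semitones apart, with Gb4 the higher.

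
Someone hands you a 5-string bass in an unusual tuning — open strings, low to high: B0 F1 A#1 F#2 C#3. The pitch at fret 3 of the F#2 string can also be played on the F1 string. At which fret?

16

F#2 at fret 3 is F#2 + 3 semitones = A2.
The open F1 string is 13 semitones below the open F#2, so the same pitch on the F1 string lies at fret 3 + 13 = 16.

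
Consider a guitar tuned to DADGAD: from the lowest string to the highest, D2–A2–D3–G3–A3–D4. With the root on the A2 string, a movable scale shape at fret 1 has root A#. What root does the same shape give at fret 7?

E

Moving from fret 1 to fret 7 shifts the root by 6 semitones.
A# up 6 semitones is E.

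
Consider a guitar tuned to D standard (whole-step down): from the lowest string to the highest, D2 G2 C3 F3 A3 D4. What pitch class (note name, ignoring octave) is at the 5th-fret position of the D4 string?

D4 is MIDI 62. Adding 5 gives 67; 67 mod 12 = 7, i.e. G.

G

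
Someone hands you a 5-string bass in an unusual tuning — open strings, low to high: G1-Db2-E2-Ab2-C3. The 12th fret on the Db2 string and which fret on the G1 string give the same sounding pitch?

Fret 12 on Db2 is MIDI 37 + 12 = 49 (Db3). On the G1 string (open MIDI 31), that pitch is 49 − 31 = fret 18.

18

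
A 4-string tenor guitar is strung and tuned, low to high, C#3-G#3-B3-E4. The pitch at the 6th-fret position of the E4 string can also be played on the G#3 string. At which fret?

Fret 6 on E4 is MIDI 64 + 6 = 70 (A#4). On the G#3 string (open MIDI 56), that pitch is 70 − 56 = fret 14.

14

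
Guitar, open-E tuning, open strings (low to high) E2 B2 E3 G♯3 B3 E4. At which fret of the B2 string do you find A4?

22

A4 is 22 semitones above the open B2 (B–C–C#–D–…–G–G#–A), so it sits at fret 22.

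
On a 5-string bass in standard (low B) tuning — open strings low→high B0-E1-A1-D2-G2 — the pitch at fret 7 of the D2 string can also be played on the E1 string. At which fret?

D2 at fret 7 is D2 + 7 semitones = A2.
The open E1 string is 10 semitones below the open D2, so the same pitch on the E1 string lies at fret 7 + 10 = 17.

17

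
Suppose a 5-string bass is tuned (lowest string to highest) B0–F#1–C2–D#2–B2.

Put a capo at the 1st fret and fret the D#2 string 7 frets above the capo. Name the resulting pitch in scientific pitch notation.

B2

The capo raises the open D#2 by 1 semitone to E2; fretting 7 more gives D#2 + 1 + 7 = D#2 + 8 semitones = B2.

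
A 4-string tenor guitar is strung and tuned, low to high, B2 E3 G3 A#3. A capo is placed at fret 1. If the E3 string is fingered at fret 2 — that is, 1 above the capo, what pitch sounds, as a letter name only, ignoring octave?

F#

The capo raises the open E3 by 1 semitone to F3; fretting 1 more gives E3 + 1 + 1 = E3 + 2 semitones, landing on F#.
(Also written Gb.)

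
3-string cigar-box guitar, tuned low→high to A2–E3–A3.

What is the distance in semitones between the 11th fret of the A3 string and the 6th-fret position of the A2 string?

A3 at fret 11 → A♭4 (MIDI 68); A2 at fret 6 → E♭3 (MIDI 51).
68 − 51 = 17, so the two pitches are 17 semitones apart, with A♭4 the higher.

17 semitones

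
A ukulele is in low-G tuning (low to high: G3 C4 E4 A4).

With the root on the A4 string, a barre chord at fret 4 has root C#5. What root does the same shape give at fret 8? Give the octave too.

Moving from fret 4 to fret 8 shifts the root by 4 semitones.
C#5 up 4 semitones is F5.

F5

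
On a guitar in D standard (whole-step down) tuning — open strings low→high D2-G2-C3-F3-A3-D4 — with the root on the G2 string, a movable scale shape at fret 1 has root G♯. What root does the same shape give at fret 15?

A♯

Moving from fret 1 to fret 15 shifts the root by 14 semitones.
G♯ up 14 semitones is A♯.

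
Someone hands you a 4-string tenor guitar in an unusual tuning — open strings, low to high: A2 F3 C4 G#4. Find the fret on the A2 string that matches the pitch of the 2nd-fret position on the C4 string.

Fret 2 on C4 is MIDI 60 + 2 = 62 (D4). On the A2 string (open MIDI 45), that pitch is 62 − 45 = fret 17.

17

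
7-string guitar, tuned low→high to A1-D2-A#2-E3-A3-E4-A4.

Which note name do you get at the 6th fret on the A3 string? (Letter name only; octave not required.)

D#

A3 is MIDI 57. Adding 6 gives 63; 63 mod 12 = 3, i.e. D#.
(Equivalently spelled Eb.)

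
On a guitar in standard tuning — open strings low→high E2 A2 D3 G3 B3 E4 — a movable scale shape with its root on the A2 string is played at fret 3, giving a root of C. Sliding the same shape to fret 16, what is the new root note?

Moving from fret 3 to fret 16 shifts the root by 13 semitones.
C up 13 semitones is C#.

C#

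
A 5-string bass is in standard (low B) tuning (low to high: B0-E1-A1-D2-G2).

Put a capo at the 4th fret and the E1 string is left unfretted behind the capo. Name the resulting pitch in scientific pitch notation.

G#1

The capo raises the open E1 by 4 semitones to G#1; fretting 0 more gives E1 + 4 + 0 = E1 + 4 semitones = G#1.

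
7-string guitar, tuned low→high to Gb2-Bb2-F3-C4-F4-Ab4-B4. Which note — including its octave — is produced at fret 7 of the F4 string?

Each fret is one semitone, so F4 + 7 = C5.

C5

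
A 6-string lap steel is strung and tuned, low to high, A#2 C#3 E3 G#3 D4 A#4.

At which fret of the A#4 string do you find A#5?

12

A#5 is 12 semitones above the open A#4 (A#–B–C–C#–…–G#–A–A#), so it sits at fret 12.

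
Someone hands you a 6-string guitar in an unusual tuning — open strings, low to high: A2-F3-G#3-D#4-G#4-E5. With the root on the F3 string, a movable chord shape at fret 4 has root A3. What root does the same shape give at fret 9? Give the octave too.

D4

Moving from fret 4 to fret 9 shifts the root by 5 semitones.
A3 up 5 semitones is D4.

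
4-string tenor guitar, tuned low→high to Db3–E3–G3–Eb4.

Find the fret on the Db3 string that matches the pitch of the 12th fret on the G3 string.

Fret 12 on G3 is MIDI 55 + 12 = 67 (G4). On the Db3 string (open MIDI 49), that pitch is 67 − 49 = fret 18.

18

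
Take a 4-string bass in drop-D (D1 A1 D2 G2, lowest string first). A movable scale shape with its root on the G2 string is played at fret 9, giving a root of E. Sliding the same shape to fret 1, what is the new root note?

Moving from fret 9 to fret 1 shifts the root by -8 semitones.
E down 8 semitones is G#.

G#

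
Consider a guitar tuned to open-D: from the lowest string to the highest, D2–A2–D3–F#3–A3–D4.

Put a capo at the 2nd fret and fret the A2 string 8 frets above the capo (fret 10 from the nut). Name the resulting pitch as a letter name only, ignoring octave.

The capo raises the open A2 by 2 semitones to B2; fretting 8 more gives A2 + 2 + 8 = A2 + 10 semitones, landing on G.

G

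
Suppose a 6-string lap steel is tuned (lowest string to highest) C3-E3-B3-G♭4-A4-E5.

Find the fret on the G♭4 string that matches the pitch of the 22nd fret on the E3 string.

8

Fret 22 on E3 is MIDI 52 + 22 = 74 (D5). On the G♭4 string (open MIDI 66), that pitch is 74 − 66 = fret 8.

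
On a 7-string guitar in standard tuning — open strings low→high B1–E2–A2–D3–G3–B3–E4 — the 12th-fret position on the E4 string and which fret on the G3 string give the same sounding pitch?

21

Fret 12 on E4 is MIDI 64 + 12 = 76 (E5). On the G3 string (open MIDI 55), that pitch is 76 − 55 = fret 21.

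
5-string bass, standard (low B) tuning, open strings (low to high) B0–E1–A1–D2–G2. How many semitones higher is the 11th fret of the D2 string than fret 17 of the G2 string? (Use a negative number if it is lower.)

D2 at fret 11 → C♯3 (MIDI 49); G2 at fret 17 → C4 (MIDI 60).
49 − 60 = -11, so the two pitches are 11 semitones apart.

-11 semitones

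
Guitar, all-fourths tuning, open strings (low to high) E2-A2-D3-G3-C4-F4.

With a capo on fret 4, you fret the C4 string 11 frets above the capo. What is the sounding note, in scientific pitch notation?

D#5

The capo raises the open C4 by 4 semitones to E4; fretting 11 more gives C4 + 4 + 11 = C4 + 15 semitones = D#5.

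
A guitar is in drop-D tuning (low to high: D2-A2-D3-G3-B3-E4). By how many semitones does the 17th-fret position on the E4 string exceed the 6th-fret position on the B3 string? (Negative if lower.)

16 semitones

E4 at fret 17 → A5 (MIDI 81); B3 at fret 6 → F4 (MIDI 65).
81 − 65 = 16, so the two pitches are 16 semitones apart.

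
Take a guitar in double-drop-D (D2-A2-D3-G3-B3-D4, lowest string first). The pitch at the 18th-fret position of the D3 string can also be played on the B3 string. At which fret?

D3 at fret 18 is D3 + 18 semitones = G#4.
The open B3 string is 9 semitones above the open D3, so the same pitch on the B3 string lies at fret 18 − 9 = 9.

9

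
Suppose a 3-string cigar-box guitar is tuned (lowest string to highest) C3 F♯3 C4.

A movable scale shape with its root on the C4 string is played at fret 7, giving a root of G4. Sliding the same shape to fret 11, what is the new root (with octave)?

Moving from fret 7 to fret 11 shifts the root by 4 semitones.
G4 up 4 semitones is B4.

B4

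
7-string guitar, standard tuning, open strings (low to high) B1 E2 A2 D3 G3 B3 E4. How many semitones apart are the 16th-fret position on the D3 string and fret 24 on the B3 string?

17 semitones

D3 at fret 16 → F#4 (MIDI 66); B3 at fret 24 → B5 (MIDI 83).
66 − 83 = -17, so the two pitches are 17 semitones apart, with B5 the higher.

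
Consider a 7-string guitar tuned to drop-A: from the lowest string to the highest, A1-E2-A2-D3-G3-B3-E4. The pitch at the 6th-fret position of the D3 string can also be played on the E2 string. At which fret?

16

Fret 6 on D3 is MIDI 50 + 6 = 56 (G#3). On the E2 string (open MIDI 40), that pitch is 56 − 40 = fret 16.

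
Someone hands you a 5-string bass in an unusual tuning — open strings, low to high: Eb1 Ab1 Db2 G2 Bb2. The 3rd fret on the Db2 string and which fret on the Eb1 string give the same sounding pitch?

Fret 3 on Db2 is MIDI 37 + 3 = 40 (E2). On the Eb1 string (open MIDI 27), that pitch is 40 − 27 = fret 13.

13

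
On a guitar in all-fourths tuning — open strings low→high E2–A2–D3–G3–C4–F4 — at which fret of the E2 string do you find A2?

5

A2 is 5 semitones above the open E2 (E–F–F#–G–G#–A), so it sits at fret 5.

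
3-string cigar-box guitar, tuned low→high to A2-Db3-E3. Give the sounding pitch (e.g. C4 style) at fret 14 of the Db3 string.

Eb4

Db3 is MIDI 49. Adding 14 gives 63, which is Eb4.
(Equivalently spelled D#4.)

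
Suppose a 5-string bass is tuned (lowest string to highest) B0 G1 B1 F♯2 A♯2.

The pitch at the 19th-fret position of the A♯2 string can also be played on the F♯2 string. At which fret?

A♯2 at fret 19 is A♯2 + 19 semitones = F4.
The open F♯2 string is 4 semitones below the open A♯2, so the same pitch on the F♯2 string lies at fret 19 + 4 = 23.

23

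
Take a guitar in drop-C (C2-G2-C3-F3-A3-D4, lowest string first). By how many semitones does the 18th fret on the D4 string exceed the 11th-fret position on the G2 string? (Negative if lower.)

D4 at fret 18 → G#5 (MIDI 80); G2 at fret 11 → F#3 (MIDI 54).
80 − 54 = 26, so the two pitches are 26 semitones apart.

26 semitones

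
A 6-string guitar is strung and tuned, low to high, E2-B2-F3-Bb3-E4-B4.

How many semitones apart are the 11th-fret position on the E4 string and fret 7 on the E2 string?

28 semitones

E4 at fret 11 → Eb5 (MIDI 75); E2 at fret 7 → B2 (MIDI 47).
75 − 47 = 28, so the two pitches are 28 semitones apart, with Eb5 the higher.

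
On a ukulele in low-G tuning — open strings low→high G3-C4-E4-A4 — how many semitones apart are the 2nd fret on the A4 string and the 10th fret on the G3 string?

A4 at fret 2 → B4 (MIDI 71); G3 at fret 10 → F4 (MIDI 65).
71 − 65 = 6, so the two pitches are 6 semitones apart, with B4 the higher.

6 semitones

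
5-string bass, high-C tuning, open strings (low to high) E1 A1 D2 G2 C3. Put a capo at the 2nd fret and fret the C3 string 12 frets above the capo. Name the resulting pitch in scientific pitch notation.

D4

The capo raises the open C3 by 2 semitones to D3; fretting 12 more gives C3 + 2 + 12 = C3 + 14 semitones = D4.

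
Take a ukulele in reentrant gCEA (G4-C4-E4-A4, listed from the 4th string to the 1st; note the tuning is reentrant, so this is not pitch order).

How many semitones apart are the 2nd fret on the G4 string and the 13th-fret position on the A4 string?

G4 at fret 2 → A4 (MIDI 69); A4 at fret 13 → A#5 (MIDI 82).
69 − 82 = -13, so the two pitches are 13 semitones apart, with A#5 the higher.

13 semitones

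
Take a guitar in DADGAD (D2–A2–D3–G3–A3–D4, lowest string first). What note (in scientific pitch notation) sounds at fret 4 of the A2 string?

Each fret is one semitone, so A2 + 4 = C♯3.
(Equivalently spelled D♭3.)

C♯3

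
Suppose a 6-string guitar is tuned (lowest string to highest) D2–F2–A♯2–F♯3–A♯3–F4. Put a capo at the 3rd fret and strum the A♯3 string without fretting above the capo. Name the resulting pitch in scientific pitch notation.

The capo raises the open A♯3 by 3 semitones to C♯4; fretting 0 more gives A♯3 + 3 + 0 = A♯3 + 3 semitones = C♯4.

C♯4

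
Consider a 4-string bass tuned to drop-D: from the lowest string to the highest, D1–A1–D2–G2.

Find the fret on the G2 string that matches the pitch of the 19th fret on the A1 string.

9

Fret 19 on A1 is MIDI 33 + 19 = 52 (E3). On the G2 string (open MIDI 43), that pitch is 52 − 43 = fret 9.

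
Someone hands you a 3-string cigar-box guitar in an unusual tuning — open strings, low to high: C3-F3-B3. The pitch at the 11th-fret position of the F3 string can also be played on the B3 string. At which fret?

5

Fret 11 on F3 is MIDI 53 + 11 = 64 (E4). On the B3 string (open MIDI 59), that pitch is 64 − 59 = fret 5.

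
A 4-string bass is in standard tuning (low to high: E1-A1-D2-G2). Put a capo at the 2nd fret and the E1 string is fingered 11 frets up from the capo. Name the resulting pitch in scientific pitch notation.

F2

The capo raises the open E1 by 2 semitones to F#1; fretting 11 more gives E1 + 2 + 11 = E1 + 13 semitones = F2.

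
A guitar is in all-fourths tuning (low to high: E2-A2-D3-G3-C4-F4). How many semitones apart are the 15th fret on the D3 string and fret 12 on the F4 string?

D3 at fret 15 → F4 (MIDI 65); F4 at fret 12 → F5 (MIDI 77).
65 − 77 = -12, so the two pitches are 12 semitones apart, with F5 the higher.

12 semitones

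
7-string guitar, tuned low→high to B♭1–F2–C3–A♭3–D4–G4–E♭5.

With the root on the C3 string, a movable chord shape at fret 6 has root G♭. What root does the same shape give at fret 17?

F

Moving from fret 6 to fret 17 shifts the root by 11 semitones.
G♭ up 11 semitones is F.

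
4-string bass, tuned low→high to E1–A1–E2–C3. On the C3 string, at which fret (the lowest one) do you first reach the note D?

From C3, count semitones up the chromatic scale until reaching D: C–C#–D — 2 steps.

2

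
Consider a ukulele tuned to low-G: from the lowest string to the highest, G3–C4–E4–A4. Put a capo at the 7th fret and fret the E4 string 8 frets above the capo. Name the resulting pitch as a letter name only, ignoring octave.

The capo raises the open E4 by 7 semitones to B4; fretting 8 more gives E4 + 7 + 8 = E4 + 15 semitones, landing on G.

G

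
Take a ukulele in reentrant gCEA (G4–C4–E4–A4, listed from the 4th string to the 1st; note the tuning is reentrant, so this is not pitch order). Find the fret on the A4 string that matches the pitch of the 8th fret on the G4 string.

Fret 8 on G4 is MIDI 67 + 8 = 75 (D♯5). On the A4 string (open MIDI 69), that pitch is 75 − 69 = fret 6.

6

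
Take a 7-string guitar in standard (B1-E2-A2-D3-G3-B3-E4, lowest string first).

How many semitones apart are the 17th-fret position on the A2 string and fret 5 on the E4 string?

7 semitones

A2 at fret 17 → D4 (MIDI 62); E4 at fret 5 → A4 (MIDI 69).
62 − 69 = -7, so the two pitches are 7 semitones apart, with A4 the higher.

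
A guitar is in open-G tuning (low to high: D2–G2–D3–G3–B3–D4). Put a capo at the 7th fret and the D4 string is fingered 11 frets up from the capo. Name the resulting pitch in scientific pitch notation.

The capo raises the open D4 by 7 semitones to A4; fretting 11 more gives D4 + 7 + 11 = D4 + 18 semitones = G#5.

G#5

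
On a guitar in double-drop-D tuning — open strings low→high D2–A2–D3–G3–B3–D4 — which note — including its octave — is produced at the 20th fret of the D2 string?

A♯3

D2 is MIDI 38. Adding 20 gives 58, which is A♯3.
(Equivalently spelled B♭3.)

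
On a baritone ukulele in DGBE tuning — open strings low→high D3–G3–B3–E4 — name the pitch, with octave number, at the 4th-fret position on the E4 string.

Each fret is one semitone, so E4 + 4 = G#4.
(Equivalently spelled Ab4.)

G#4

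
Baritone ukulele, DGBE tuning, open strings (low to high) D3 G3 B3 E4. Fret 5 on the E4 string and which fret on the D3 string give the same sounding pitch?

Fret 5 on E4 is MIDI 64 + 5 = 69 (A4). On the D3 string (open MIDI 50), that pitch is 69 − 50 = fret 19.

19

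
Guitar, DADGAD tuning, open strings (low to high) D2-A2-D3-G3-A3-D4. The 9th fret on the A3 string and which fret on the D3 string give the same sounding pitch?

Fret 9 on A3 is MIDI 57 + 9 = 66 (F#4). On the D3 string (open MIDI 50), that pitch is 66 − 50 = fret 16.

16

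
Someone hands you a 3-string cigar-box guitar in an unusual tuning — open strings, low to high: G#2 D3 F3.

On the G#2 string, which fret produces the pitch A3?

A3 is 13 semitones above the open G#2 (G#–A–A#–B–…–G–G#–A), so it sits at fret 13.

13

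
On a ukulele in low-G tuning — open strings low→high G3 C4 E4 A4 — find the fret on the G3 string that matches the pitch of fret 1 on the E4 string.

10

E4 at fret 1 is E4 + 1 semitone = F4.
The open G3 string is 9 semitones below the open E4, so the same pitch on the G3 string lies at fret 1 + 9 = 10.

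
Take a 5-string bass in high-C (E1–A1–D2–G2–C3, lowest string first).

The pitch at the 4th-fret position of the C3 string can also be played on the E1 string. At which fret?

C3 at fret 4 is C3 + 4 semitones = E3.
The open E1 string is 20 semitones below the open C3, so the same pitch on the E1 string lies at fret 4 + 20 = 24.

24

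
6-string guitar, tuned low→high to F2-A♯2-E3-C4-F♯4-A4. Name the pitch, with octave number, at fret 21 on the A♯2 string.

Each fret is one semitone, so A♯2 + 21 = G4.

G4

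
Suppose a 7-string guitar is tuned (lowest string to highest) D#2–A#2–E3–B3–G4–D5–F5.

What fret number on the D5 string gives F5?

3

F5 is 3 semitones above the open D5 (D–D#–E–F), so it sits at fret 3.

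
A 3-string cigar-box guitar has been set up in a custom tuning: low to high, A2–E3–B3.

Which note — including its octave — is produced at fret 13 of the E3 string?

E3 is MIDI 52. Adding 13 gives 65, which is F4.

F4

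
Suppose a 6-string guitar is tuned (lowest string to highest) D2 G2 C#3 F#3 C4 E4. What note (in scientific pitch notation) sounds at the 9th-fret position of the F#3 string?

F#3 is MIDI 54. Adding 9 gives 63, which is D#4.
(Equivalently spelled Eb4.)

D#4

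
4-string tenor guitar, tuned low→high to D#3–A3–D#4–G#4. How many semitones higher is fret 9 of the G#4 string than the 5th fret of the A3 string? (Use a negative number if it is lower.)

G#4 at fret 9 → F5 (MIDI 77); A3 at fret 5 → D4 (MIDI 62).
77 − 62 = 15, so the two pitches are 15 semitones apart.

15 semitones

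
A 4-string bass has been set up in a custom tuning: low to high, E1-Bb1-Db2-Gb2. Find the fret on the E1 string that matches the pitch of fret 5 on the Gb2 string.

Gb2 at fret 5 is Gb2 + 5 semitones = B2.
The open E1 string is 14 semitones below the open Gb2, so the same pitch on the E1 string lies at fret 5 + 14 = 19.

19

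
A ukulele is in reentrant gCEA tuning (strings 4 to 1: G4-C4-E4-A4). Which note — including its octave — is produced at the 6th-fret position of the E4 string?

The open E4 string plus 6 semitones: E–F–F#–G–G#–A–A#.
No B→C boundary is crossed, so the octave stays at 4.
(Equivalently spelled Bb4.)

A#4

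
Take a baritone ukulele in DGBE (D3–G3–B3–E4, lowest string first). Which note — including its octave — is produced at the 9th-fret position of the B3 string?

G♯4

The open B3 string plus 9 semitones: B–C–C#–D–D#–E–F–F#–G–G#.
The walk passes from B into C once, so the octave number goes from 3 to 4.
(Equivalently spelled A♭4.)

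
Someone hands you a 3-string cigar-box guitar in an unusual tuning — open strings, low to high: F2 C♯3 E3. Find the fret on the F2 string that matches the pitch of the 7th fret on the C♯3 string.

Fret 7 on C♯3 is MIDI 49 + 7 = 56 (G♯3). On the F2 string (open MIDI 41), that pitch is 56 − 41 = fret 15.

15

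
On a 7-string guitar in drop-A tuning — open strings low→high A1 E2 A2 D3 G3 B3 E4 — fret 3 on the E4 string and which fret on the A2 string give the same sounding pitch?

Fret 3 on E4 is MIDI 64 + 3 = 67 (G4). On the A2 string (open MIDI 45), that pitch is 67 − 45 = fret 22.

22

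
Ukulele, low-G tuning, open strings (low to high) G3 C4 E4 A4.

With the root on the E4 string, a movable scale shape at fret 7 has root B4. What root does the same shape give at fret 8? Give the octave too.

C5

Moving from fret 7 to fret 8 shifts the root by 1 semitone.
B4 up 1 semitone is C5.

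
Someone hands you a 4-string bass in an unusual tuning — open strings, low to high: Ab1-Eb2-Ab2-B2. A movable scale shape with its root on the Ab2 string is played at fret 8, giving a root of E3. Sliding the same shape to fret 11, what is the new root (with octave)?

Moving from fret 8 to fret 11 shifts the root by 3 semitones.
E3 up 3 semitones is G3.

G3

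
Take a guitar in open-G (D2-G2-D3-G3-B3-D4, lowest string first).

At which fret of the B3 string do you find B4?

B4 is 12 semitones above the open B3 (B–C–C#–D–…–A–A#–B), so it sits at fret 12.

12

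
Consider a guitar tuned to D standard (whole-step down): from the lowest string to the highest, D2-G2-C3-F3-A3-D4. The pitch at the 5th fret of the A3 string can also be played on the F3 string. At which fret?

9

Fret 5 on A3 is MIDI 57 + 5 = 62 (D4). On the F3 string (open MIDI 53), that pitch is 62 − 53 = fret 9.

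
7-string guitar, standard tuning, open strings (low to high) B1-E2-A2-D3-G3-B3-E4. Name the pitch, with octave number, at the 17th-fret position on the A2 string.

D4

The open A2 string plus 17 semitones: A–A#–B–C–…–C–C#–D.
The walk passes from B into C 2 times, so the octave number goes from 2 to 4.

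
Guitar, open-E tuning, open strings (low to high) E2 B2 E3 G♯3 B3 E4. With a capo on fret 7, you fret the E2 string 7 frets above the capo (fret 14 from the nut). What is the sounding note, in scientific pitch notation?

F♯3

The capo raises the open E2 by 7 semitones to B2; fretting 7 more gives E2 + 7 + 7 = E2 + 14 semitones = F♯3.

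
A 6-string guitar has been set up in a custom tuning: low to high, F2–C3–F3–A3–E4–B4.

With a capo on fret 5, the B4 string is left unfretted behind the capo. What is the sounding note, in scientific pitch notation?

The capo raises the open B4 by 5 semitones to E5; fretting 0 more gives B4 + 5 + 0 = B4 + 5 semitones = E5.

E5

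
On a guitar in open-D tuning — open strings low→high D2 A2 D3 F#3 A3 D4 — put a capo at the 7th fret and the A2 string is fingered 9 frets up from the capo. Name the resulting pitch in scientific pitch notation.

The capo raises the open A2 by 7 semitones to E3; fretting 9 more gives A2 + 7 + 9 = A2 + 16 semitones = C#4.

C#4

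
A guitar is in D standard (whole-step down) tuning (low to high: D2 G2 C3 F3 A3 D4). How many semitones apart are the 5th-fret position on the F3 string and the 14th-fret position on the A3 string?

F3 at fret 5 → A#3 (MIDI 58); A3 at fret 14 → B4 (MIDI 71).
58 − 71 = -13, so the two pitches are 13 semitones apart, with B4 the higher.

13 semitones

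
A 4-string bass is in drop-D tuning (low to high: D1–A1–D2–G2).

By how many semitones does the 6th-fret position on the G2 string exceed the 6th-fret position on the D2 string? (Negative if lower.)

5 semitones

G2 at fret 6 → C#3 (MIDI 49); D2 at fret 6 → G#2 (MIDI 44).
49 − 44 = 5, so the two pitches are 5 semitones apart.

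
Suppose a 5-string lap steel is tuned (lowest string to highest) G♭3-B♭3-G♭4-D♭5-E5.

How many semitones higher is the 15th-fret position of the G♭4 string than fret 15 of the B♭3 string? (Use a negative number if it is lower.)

G♭4 at fret 15 → A5 (MIDI 81); B♭3 at fret 15 → D♭5 (MIDI 73).
81 − 73 = 8, so the two pitches are 8 semitones apart.

8 semitones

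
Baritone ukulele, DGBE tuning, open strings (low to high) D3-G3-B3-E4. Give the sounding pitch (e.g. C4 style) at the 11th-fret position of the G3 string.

F#4

Each fret is one semitone, so G3 + 11 = F#4.
(Equivalently spelled Gb4.)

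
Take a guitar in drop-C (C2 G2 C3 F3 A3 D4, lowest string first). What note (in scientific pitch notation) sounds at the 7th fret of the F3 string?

C4

Each fret is one semitone, so F3 + 7 = C4.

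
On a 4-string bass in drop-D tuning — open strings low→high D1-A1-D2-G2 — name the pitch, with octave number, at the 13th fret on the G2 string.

Each fret is one semitone, so G2 + 13 = G#3.
(Equivalently spelled Ab3.)

G#3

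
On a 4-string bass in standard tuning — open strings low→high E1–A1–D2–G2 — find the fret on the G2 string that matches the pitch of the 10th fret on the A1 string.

A1 at fret 10 is A1 + 10 semitones = G2.
The open G2 string is 10 semitones above the open A1, so the same pitch on the G2 string lies at fret 10 − 10 = 0.

0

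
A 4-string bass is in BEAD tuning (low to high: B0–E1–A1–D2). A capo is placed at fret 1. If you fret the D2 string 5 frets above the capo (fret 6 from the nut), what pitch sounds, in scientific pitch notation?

The capo raises the open D2 by 1 semitone to D#2; fretting 5 more gives D2 + 1 + 5 = D2 + 6 semitones = G#2.

G#2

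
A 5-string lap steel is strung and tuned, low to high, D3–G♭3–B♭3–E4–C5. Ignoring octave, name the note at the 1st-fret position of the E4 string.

F

Each fret is one semitone, so E4 + 1 = F.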